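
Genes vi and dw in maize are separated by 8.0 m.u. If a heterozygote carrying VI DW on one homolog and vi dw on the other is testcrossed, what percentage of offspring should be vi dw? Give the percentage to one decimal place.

46.0%

A map distance of 8.0 m.u. corresponds to a recombination frequency of 0.080.
The F1 is VI DW / vi dw, so vi dw is a parental gamete class with expected frequency (1 − r)/2 = 0.920/2 = 0.4600.
That is 0.4600 = 46.0% of the progeny.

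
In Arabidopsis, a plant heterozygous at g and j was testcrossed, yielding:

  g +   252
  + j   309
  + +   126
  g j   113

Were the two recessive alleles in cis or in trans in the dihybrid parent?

The two most frequent classes are + j (309) and g + (252); these are the parental (non-recombinant) types.
So the F1 carried + j on one chromosome and g + on the other — the recessive alleles are on opposite chromosomes (trans / repulsion).

trans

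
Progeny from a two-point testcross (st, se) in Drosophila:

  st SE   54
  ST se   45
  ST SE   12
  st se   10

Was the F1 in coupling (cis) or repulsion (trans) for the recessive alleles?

trans

The two most frequent classes are ST se (45) and st SE (54); these are the parental (non-recombinant) types.
So the F1 carried ST se on one chromosome and st SE on the other — the recessive alleles are on opposite chromosomes (trans / repulsion).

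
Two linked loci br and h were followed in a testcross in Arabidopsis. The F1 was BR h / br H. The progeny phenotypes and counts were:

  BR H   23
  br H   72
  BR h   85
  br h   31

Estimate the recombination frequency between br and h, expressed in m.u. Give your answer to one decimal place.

25.6 m.u.

The recombinant classes are BR H and br h: 23 + 31 = 54.
Recombination frequency = 54/211 = 0.2559 ≈ 25.6%, i.e. 25.6 m.u.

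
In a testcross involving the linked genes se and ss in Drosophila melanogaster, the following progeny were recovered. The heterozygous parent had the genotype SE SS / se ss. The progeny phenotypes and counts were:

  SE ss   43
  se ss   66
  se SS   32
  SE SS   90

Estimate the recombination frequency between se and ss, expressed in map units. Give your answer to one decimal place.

The recombinant classes are SE ss and se SS: 43 + 32 = 75.
Recombination frequency = 75/231 = 0.3247 ≈ 32.5%, i.e. 32.5 map units.

32.5 map units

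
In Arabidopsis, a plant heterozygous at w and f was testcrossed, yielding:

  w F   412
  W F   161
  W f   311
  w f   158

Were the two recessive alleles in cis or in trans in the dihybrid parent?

The two most frequent classes are W f (311) and w F (412); these are the parental (non-recombinant) types.
So the F1 carried W f on one chromosome and w F on the other — the recessive alleles are on opposite chromosomes (trans / repulsion).

trans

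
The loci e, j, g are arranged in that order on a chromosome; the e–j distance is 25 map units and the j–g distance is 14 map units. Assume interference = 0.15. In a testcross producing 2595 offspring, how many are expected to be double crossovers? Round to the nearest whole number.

77

Map distances give recombination frequencies of 0.250 and 0.140 for the two intervals.
With interference 0.15 (so coincidence = 0.85), expected double-crossover frequency = 0.250 × 0.140 × 0.85 = 0.02975.
Expected number = 0.02975 × 2595 = 77.20 ≈ 77.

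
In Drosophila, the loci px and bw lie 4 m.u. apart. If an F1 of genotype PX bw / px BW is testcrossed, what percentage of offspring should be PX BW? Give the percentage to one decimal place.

2.0%

A map distance of 4 m.u. corresponds to a recombination frequency of 0.040.
The F1 is PX bw / px BW, so PX BW is a recombinant gamete class with expected frequency r/2 = 0.040/2 = 0.0200.
That is 0.0200 = 2.0% of the progeny.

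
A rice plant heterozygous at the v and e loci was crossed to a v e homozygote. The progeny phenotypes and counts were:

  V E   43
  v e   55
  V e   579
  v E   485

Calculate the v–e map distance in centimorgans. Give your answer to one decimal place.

The two most frequent classes, V e (579) and v E (485), are the parental types, so the F1 was V e / v E.
The recombinant classes are V E and v e: 43 + 55 = 98.
Recombination frequency = 98/1162 = 0.0843 ≈ 8.4%, i.e. 8.4 centimorgans.

8.4 centimorgans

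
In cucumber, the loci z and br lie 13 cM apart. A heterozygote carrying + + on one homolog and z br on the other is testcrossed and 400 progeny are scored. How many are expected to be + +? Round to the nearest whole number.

A map distance of 13 cM corresponds to a recombination frequency of 0.130.
The F1 is + + / z br, so + + is a parental gamete class with expected frequency (1 − r)/2 = 0.870/2 = 0.4350.
Expected number = 0.4350 × 400 = 174.00 ≈ 174.

174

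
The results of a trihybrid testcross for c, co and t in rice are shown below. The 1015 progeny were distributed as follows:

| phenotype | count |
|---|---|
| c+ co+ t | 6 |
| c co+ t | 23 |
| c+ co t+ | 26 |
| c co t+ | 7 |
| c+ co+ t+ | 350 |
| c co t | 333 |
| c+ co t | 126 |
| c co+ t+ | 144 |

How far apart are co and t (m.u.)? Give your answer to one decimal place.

6.1 m.u.

The two most frequent reciprocal classes, c+ co+ t+ and c co t, are the parental types, so the F1 was c+ co+ t+ / c co t.
The two rarest classes, c+ co+ t and c co t+, are the double crossovers. Comparing them with the parentals, only the t allele has switched, so t is the middle locus and the order is co – t – c.
Crossovers in the co–t interval produce the single-crossover classes c+ co t+ and c co+ t (26 + 23 = 49) plus the double crossovers (13).
RF(co–t) = (49 + 13) / 1015 = 62/1015 = 0.0611 → 6.1 m.u.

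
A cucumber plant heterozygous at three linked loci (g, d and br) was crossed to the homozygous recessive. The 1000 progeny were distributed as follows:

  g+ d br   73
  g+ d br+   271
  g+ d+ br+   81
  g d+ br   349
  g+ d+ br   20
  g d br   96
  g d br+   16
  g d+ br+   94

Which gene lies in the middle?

g

The two most frequent reciprocal classes, g+ d br+ and g d+ br, are the parental types, so the F1 was g+ d br+ / g d+ br.
The two rarest classes, g d br+ and g+ d+ br, are the double crossovers. Comparing them with the parentals, only the g allele has switched, so g is the middle locus and the order is br – g – d.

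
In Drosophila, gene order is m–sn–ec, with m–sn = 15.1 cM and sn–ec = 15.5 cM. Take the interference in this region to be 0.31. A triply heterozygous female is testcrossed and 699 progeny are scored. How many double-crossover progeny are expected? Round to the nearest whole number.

Map distances give recombination frequencies of 0.151 and 0.155 for the two intervals.
With interference 0.31 (so coincidence = 0.69), expected double-crossover frequency = 0.151 × 0.155 × 0.69 = 0.01615.
Expected number = 0.01615 × 699 = 11.29 ≈ 11.

11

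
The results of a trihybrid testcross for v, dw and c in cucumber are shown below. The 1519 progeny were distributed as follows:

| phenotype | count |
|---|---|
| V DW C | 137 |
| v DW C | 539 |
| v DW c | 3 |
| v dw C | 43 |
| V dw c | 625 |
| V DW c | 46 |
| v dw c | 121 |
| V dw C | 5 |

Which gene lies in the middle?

c

The two most frequent reciprocal classes, v DW C and V dw c, are the parental types, so the F1 was v DW C / V dw c.
The two rarest classes, v DW c and V dw C, are the double crossovers. Comparing them with the parentals, only the c allele has switched, so c is the middle locus and the order is v – c – dw.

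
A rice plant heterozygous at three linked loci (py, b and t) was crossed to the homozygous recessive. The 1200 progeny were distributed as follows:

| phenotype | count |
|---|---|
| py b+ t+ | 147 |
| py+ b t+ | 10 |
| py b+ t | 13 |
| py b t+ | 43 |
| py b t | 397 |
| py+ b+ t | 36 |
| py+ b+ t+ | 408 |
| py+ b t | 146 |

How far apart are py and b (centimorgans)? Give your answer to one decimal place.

The two most frequent reciprocal classes, py b t and py+ b+ t+, are the parental types, so the F1 was py b t / py+ b+ t+.
The two rarest classes, py b+ t and py+ b t+, are the double crossovers. Comparing them with the parentals, only the b allele has switched, so b is the middle locus and the order is t – b – py.
Crossovers in the b–py interval produce the single-crossover classes py+ b t and py b+ t+ (146 + 147 = 293) plus the double crossovers (23).
RF(b–py) = (293 + 23) / 1200 = 316/1200 = 0.2633 → 26.3 centimorgans.

26.3 centimorgans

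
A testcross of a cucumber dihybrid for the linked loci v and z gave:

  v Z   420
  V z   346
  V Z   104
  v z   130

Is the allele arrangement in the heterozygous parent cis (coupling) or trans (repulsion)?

trans

The two most frequent classes are V z (346) and v Z (420); these are the parental (non-recombinant) types.
So the F1 carried V z on one chromosome and v Z on the other — the recessive alleles are on opposite chromosomes (trans / repulsion).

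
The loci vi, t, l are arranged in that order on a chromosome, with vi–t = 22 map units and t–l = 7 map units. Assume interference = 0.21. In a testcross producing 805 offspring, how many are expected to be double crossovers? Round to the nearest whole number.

Map distances give recombination frequencies of 0.220 and 0.070 for the two intervals.
With interference 0.21 (so coincidence = 0.79), expected double-crossover frequency = 0.220 × 0.070 × 0.79 = 0.01217.
Expected number = 0.01217 × 805 = 9.79 ≈ 10.

10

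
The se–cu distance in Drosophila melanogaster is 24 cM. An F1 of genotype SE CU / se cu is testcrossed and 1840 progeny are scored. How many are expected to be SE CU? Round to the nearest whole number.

A map distance of 24 cM corresponds to a recombination frequency of 0.240.
The F1 is SE CU / se cu, so SE CU is a parental gamete class with expected frequency (1 − r)/2 = 0.760/2 = 0.3800.
Expected number = 0.3800 × 1840 = 699.20 ≈ 699.

699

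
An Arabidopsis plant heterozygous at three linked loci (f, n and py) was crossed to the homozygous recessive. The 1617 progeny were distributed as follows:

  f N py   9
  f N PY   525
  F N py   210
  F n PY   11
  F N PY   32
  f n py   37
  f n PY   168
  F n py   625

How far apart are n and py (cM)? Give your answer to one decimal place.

The two most frequent reciprocal classes, F n py and f N PY, are the parental types, so the F1 was F n py / f N PY.
The two rarest classes, F n PY and f N py, are the double crossovers. Comparing them with the parentals, only the py allele has switched, so py is the middle locus and the order is n – py – f.
Crossovers in the n–py interval produce the single-crossover classes F N py and f n PY (210 + 168 = 378) plus the double crossovers (20).
RF(n–py) = (378 + 20) / 1617 = 398/1617 = 0.2461 → 24.6 cM.

24.6 cM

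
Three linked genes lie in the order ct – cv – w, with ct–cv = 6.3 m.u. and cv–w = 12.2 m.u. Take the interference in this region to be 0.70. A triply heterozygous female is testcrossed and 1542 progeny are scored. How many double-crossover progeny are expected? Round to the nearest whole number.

4

Map distances give recombination frequencies of 0.063 and 0.122 for the two intervals.
With interference 0.70 (so coincidence = 0.30), expected double-crossover frequency = 0.063 × 0.122 × 0.30 = 0.00231.
Expected number = 0.00231 × 1542 = 3.56 ≈ 4.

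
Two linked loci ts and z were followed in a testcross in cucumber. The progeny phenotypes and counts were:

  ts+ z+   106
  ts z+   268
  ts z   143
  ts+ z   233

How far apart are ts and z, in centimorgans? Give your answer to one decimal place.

The two most frequent classes, ts+ z (233) and ts z+ (268), are the parental types, so the F1 was ts+ z / ts z+.
The recombinant classes are ts+ z+ and ts z: 106 + 143 = 249.
Recombination frequency = 249/750 = 0.3320 ≈ 33.2%, i.e. 33.2 centimorgans.

33.2 centimorgans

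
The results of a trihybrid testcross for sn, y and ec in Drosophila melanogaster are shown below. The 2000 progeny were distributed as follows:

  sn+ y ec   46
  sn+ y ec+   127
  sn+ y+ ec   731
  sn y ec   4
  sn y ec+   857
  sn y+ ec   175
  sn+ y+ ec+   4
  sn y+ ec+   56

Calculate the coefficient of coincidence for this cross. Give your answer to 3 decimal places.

0.469

The two most frequent reciprocal classes, sn+ y+ ec and sn y ec+, are the parental types, so the F1 was sn+ y+ ec / sn y ec+.
The two rarest classes, sn+ y+ ec+ and sn y ec, are the double crossovers. Comparing them with the parentals, only the ec allele has switched, so ec is the middle locus and the order is sn – ec – y.
sn–ec: (302 + 8)/2000 = 0.1550; ec–y: (102 + 8)/2000 = 0.0550.
Expected DCO frequency = 0.1550 × 0.0550 ≈ 0.00852; observed = 8/2000 ≈ 0.00400.
Coefficient of coincidence = 0.00400/0.00852 ≈ 0.469.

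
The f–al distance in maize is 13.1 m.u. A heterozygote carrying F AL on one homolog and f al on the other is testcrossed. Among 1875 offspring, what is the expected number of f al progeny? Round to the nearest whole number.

815

A map distance of 13.1 m.u. corresponds to a recombination frequency of 0.131.
The F1 is F AL / f al, so f al is a parental gamete class with expected frequency (1 − r)/2 = 0.869/2 = 0.4345.
Expected number = 0.4345 × 1875 = 814.69 ≈ 815.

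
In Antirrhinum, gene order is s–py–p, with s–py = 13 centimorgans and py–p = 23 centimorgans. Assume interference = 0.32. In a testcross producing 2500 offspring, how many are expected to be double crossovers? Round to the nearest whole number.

Map distances give recombination frequencies of 0.130 and 0.230 for the two intervals.
With interference 0.32 (so coincidence = 0.68), expected double-crossover frequency = 0.130 × 0.230 × 0.68 = 0.02033.
Expected number = 0.02033 × 2500 = 50.83 ≈ 51.

51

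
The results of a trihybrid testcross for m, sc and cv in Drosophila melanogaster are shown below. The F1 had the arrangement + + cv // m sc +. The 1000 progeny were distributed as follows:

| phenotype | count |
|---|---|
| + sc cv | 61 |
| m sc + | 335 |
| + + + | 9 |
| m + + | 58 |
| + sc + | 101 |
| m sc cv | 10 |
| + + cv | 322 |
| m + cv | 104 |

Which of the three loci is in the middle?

The two rarest classes, + + + and m sc cv, are the double crossovers. Comparing them with the parentals, only the cv allele has switched, so cv is the middle locus and the order is m – cv – sc.

cv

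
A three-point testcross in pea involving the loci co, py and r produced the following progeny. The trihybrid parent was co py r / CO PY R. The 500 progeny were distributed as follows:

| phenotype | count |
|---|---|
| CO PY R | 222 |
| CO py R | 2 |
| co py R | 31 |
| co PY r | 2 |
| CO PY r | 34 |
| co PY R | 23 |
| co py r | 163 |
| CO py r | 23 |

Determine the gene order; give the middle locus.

py

The two rarest classes, co PY r and CO py R, are the double crossovers. Comparing them with the parentals, only the py allele has switched, so py is the middle locus and the order is r – py – co.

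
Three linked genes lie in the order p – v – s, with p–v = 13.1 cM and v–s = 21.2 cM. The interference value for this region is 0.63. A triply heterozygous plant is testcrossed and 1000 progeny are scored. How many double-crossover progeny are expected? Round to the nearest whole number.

Map distances give recombination frequencies of 0.131 and 0.212 for the two intervals.
With interference 0.63 (so coincidence = 0.37), expected double-crossover frequency = 0.131 × 0.212 × 0.37 = 0.01028.
Expected number = 0.01028 × 1000 = 10.28 ≈ 10.

10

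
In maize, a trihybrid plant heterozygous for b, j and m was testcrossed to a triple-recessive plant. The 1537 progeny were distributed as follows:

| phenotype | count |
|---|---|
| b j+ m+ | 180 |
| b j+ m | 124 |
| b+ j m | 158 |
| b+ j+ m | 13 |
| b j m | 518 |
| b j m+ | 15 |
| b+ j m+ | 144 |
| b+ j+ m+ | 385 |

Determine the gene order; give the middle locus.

m

The two most frequent reciprocal classes, b j m and b+ j+ m+, are the parental types, so the F1 was b j m / b+ j+ m+.
The two rarest classes, b j m+ and b+ j+ m, are the double crossovers. Comparing them with the parentals, only the m allele has switched, so m is the middle locus and the order is j – m – b.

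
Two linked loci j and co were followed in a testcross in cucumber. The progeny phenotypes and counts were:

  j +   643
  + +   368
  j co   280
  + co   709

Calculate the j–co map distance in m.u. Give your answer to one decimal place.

The two most frequent classes, + co (709) and j + (643), are the parental types, so the F1 was + co / j +.
The recombinant classes are + + and j co: 368 + 280 = 648.
Recombination frequency = 648/2000 = 0.3240 ≈ 32.4%, i.e. 32.4 m.u.

32.4 m.u.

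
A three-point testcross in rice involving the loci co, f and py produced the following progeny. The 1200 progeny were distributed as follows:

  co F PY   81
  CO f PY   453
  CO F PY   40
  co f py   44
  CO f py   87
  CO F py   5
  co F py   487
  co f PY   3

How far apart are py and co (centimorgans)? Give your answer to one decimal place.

The two most frequent reciprocal classes, CO f PY and co F py, are the parental types, so the F1 was CO f PY / co F py.
The two rarest classes, co f PY and CO F py, are the double crossovers. Comparing them with the parentals, only the co allele has switched, so co is the middle locus and the order is py – co – f.
Crossovers in the py–co interval produce the single-crossover classes CO f py and co F PY (87 + 81 = 168) plus the double crossovers (8).
RF(py–co) = (168 + 8) / 1200 = 176/1200 = 0.1467 → 14.7 centimorgans.

14.7 centimorgans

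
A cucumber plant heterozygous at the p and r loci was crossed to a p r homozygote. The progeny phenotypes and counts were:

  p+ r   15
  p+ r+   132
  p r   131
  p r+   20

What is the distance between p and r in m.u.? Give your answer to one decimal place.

The two most frequent classes, p+ r+ (132) and p r (131), are the parental types, so the F1 was p+ r+ / p r.
The recombinant classes are p+ r and p r+: 15 + 20 = 35.
Recombination frequency = 35/298 = 0.1174 ≈ 11.7%, i.e. 11.7 m.u.

11.7 m.u.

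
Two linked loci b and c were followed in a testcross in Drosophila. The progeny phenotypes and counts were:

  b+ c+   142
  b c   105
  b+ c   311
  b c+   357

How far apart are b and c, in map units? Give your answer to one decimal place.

The two most frequent classes, b+ c (311) and b c+ (357), are the parental types, so the F1 was b+ c / b c+.
The recombinant classes are b+ c+ and b c: 142 + 105 = 247.
Recombination frequency = 247/915 = 0.2699 ≈ 27.0%, i.e. 27.0 map units.

27.0 map units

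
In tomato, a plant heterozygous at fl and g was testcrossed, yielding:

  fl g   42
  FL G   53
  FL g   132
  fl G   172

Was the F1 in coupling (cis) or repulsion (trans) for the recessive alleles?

trans

The two most frequent classes are FL g (132) and fl G (172); these are the parental (non-recombinant) types.
So the F1 carried FL g on one chromosome and fl G on the other — the recessive alleles are on opposite chromosomes (trans / repulsion).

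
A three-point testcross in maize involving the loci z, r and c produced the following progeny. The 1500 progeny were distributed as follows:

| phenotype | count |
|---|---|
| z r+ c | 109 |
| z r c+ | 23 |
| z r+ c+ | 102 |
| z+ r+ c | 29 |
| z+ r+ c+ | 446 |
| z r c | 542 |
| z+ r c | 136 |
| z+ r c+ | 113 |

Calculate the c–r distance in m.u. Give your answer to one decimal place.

18.3 m.u.

The two most frequent reciprocal classes, z+ r+ c+ and z r c, are the parental types, so the F1 was z+ r+ c+ / z r c.
The two rarest classes, z+ r+ c and z r c+, are the double crossovers. Comparing them with the parentals, only the c allele has switched, so c is the middle locus and the order is z – c – r.
Crossovers in the c–r interval produce the single-crossover classes z+ r c+ and z r+ c (113 + 109 = 222) plus the double crossovers (52).
RF(c–r) = (222 + 52) / 1500 = 274/1500 = 0.1827 → 18.3 m.u.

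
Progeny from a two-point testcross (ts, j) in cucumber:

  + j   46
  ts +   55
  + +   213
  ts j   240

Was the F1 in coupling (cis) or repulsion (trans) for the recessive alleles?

The two most frequent classes are + + (213) and ts j (240); these are the parental (non-recombinant) types.
So the F1 carried + + on one chromosome and ts j on the other — the recessive alleles are on the same chromosome (cis / coupling).

cis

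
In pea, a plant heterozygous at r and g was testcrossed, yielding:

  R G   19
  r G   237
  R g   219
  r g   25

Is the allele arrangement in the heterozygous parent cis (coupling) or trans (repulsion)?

trans

The two most frequent classes are R g (219) and r G (237); these are the parental (non-recombinant) types.
So the F1 carried R g on one chromosome and r G on the other — the recessive alleles are on opposite chromosomes (trans / repulsion).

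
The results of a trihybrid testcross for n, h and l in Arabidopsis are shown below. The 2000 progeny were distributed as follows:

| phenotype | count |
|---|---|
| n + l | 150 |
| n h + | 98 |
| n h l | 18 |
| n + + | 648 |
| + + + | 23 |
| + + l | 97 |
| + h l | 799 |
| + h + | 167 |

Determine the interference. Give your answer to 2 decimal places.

0.03

The two most frequent reciprocal classes, + h l and n + +, are the parental types, so the F1 was + h l / n + +.
The two rarest classes, n h l and + + +, are the double crossovers. Comparing them with the parentals, only the n allele has switched, so n is the middle locus and the order is h – n – l.
h–n: (195 + 41)/2000 = 0.1180; n–l: (317 + 41)/2000 = 0.1790.
Expected DCO frequency = 0.1180 × 0.1790 ≈ 0.02112; observed = 41/2000 ≈ 0.02050.
Coefficient of coincidence = 0.02050/0.02112 ≈ 0.97; interference = 1 − 0.97 = 0.03.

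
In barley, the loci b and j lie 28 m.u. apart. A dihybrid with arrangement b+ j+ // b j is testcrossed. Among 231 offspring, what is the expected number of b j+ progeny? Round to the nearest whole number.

A map distance of 28 m.u. corresponds to a recombination frequency of 0.280.
The F1 is b+ j+ / b j, so b j+ is a recombinant gamete class with expected frequency r/2 = 0.280/2 = 0.1400.
Expected number = 0.1400 × 231 = 32.34 ≈ 32.

32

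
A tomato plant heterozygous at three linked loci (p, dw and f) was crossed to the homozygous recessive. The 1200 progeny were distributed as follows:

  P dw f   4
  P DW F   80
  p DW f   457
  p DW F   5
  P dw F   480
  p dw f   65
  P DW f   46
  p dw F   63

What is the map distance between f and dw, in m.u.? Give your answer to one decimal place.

12.8 m.u.

The two most frequent reciprocal classes, P dw F and p DW f, are the parental types, so the F1 was P dw F / p DW f.
The two rarest classes, P dw f and p DW F, are the double crossovers. Comparing them with the parentals, only the f allele has switched, so f is the middle locus and the order is p – f – dw.
Crossovers in the f–dw interval produce the single-crossover classes P DW F and p dw f (80 + 65 = 145) plus the double crossovers (9).
RF(f–dw) = (145 + 9) / 1200 = 154/1200 = 0.1283 → 12.8 m.u.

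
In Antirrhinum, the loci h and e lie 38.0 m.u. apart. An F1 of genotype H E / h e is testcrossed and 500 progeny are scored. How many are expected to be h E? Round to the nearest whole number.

95

A map distance of 38.0 m.u. corresponds to a recombination frequency of 0.380.
The F1 is H E / h e, so h E is a recombinant gamete class with expected frequency r/2 = 0.380/2 = 0.1900.
Expected number = 0.1900 × 500 = 95.00 ≈ 95.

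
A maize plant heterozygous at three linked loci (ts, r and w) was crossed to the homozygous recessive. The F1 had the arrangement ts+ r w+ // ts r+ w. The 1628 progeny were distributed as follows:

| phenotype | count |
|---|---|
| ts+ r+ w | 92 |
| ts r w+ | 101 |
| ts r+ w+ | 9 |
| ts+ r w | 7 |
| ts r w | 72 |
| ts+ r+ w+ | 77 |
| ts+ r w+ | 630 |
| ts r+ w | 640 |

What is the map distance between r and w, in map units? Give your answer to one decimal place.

10.1 map units

The two rarest classes, ts+ r w and ts r+ w+, are the double crossovers. Comparing them with the parentals, only the w allele has switched, so w is the middle locus and the order is ts – w – r.
Crossovers in the w–r interval produce the single-crossover classes ts+ r+ w+ and ts r w (77 + 72 = 149) plus the double crossovers (16).
RF(w–r) = (149 + 16) / 1628 = 165/1628 = 0.1014 → 10.1 map units.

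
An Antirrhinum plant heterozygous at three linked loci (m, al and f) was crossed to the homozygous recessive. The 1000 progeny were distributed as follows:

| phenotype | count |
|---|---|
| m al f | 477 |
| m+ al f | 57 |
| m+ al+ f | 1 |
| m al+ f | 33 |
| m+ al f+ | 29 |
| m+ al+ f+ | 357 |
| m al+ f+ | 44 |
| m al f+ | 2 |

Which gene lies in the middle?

The two most frequent reciprocal classes, m+ al+ f+ and m al f, are the parental types, so the F1 was m+ al+ f+ / m al f.
The two rarest classes, m+ al+ f and m al f+, are the double crossovers. Comparing them with the parentals, only the f allele has switched, so f is the middle locus and the order is al – f – m.

f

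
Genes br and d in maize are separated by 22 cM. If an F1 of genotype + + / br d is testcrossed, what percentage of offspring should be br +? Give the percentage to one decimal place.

11.0%

A map distance of 22 cM corresponds to a recombination frequency of 0.220.
The F1 is + + / br d, so br + is a recombinant gamete class with expected frequency r/2 = 0.220/2 = 0.1100.
That is 0.1100 = 11.0% of the progeny.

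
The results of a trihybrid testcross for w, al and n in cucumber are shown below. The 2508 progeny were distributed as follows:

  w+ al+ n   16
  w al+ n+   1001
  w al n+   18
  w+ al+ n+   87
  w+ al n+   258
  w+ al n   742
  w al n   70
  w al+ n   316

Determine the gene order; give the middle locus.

The two most frequent reciprocal classes, w al+ n+ and w+ al n, are the parental types, so the F1 was w al+ n+ / w+ al n.
The two rarest classes, w al n+ and w+ al+ n, are the double crossovers. Comparing them with the parentals, only the al allele has switched, so al is the middle locus and the order is w – al – n.

al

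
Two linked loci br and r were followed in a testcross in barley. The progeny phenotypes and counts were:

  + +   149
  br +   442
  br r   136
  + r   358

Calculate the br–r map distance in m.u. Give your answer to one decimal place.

26.3 m.u.

The two most frequent classes, + r (358) and br + (442), are the parental types, so the F1 was + r / br +.
The recombinant classes are + + and br r: 149 + 136 = 285.
Recombination frequency = 285/1085 = 0.2627 ≈ 26.3%, i.e. 26.3 m.u.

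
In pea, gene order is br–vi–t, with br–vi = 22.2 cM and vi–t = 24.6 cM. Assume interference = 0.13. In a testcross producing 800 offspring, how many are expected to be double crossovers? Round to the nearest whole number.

Map distances give recombination frequencies of 0.222 and 0.246 for the two intervals.
With interference 0.13 (so coincidence = 0.87), expected double-crossover frequency = 0.222 × 0.246 × 0.87 = 0.04751.
Expected number = 0.04751 × 800 = 38.01 ≈ 38.

38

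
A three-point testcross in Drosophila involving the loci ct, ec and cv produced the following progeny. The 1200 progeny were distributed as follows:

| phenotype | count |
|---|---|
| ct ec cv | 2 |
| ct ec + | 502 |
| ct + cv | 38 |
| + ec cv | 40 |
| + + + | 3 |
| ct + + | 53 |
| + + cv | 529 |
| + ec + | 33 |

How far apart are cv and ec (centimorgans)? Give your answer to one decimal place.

The two most frequent reciprocal classes, + + cv and ct ec +, are the parental types, so the F1 was + + cv / ct ec +.
The two rarest classes, + + + and ct ec cv, are the double crossovers. Comparing them with the parentals, only the cv allele has switched, so cv is the middle locus and the order is ct – cv – ec.
Crossovers in the cv–ec interval produce the single-crossover classes + ec cv and ct + + (40 + 53 = 93) plus the double crossovers (5).
RF(cv–ec) = (93 + 5) / 1200 = 98/1200 = 0.0817 → 8.2 centimorgans.

8.2 centimorgans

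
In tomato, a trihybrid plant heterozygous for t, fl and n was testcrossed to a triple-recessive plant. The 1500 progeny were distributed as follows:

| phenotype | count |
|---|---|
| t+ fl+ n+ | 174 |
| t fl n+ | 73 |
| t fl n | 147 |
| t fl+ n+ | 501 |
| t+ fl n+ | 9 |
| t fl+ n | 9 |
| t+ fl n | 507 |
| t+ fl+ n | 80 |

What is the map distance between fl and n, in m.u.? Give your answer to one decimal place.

The two most frequent reciprocal classes, t fl+ n+ and t+ fl n, are the parental types, so the F1 was t fl+ n+ / t+ fl n.
The two rarest classes, t fl+ n and t+ fl n+, are the double crossovers. Comparing them with the parentals, only the n allele has switched, so n is the middle locus and the order is fl – n – t.
Crossovers in the fl–n interval produce the single-crossover classes t fl n+ and t+ fl+ n (73 + 80 = 153) plus the double crossovers (18).
RF(fl–n) = (153 + 18) / 1500 = 171/1500 = 0.1140 → 11.4 m.u.

11.4 m.u.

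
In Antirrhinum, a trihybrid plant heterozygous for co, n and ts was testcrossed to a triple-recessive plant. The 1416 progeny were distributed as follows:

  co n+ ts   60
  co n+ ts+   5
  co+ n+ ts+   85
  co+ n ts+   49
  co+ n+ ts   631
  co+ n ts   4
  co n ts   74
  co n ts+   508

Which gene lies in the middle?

The two most frequent reciprocal classes, co n ts+ and co+ n+ ts, are the parental types, so the F1 was co n ts+ / co+ n+ ts.
The two rarest classes, co n+ ts+ and co+ n ts, are the double crossovers. Comparing them with the parentals, only the n allele has switched, so n is the middle locus and the order is ts – n – co.

n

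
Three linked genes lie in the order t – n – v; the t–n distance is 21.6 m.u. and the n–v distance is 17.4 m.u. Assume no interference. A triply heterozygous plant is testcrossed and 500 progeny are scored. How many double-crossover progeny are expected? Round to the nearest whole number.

Map distances give recombination frequencies of 0.216 and 0.174 for the two intervals.
With no interference, expected double-crossover frequency = 0.216 × 0.174 = 0.03758.
Expected number = 0.03758 × 500 = 18.79 ≈ 19.

19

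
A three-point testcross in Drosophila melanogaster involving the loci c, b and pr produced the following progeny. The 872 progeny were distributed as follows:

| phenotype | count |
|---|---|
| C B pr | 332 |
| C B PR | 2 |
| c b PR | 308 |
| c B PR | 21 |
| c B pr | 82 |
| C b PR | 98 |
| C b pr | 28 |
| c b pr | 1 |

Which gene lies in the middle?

pr

The two most frequent reciprocal classes, c b PR and C B pr, are the parental types, so the F1 was c b PR / C B pr.
The two rarest classes, c b pr and C B PR, are the double crossovers. Comparing them with the parentals, only the pr allele has switched, so pr is the middle locus and the order is c – pr – b.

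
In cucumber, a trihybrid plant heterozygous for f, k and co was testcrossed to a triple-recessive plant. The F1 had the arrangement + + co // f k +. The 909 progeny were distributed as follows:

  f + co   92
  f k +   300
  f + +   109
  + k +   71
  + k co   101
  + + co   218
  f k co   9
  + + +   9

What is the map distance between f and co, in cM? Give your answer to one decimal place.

The two rarest classes, + + + and f k co, are the double crossovers. Comparing them with the parentals, only the co allele has switched, so co is the middle locus and the order is k – co – f.
Crossovers in the co–f interval produce the single-crossover classes f + co and + k + (92 + 71 = 163) plus the double crossovers (18).
RF(co–f) = (163 + 18) / 909 = 181/909 = 0.1991 → 19.9 cM.

19.9 cM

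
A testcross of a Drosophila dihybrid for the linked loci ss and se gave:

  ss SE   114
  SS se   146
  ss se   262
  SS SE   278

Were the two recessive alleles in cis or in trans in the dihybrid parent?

cis

The two most frequent classes are SS SE (278) and ss se (262); these are the parental (non-recombinant) types.
So the F1 carried SS SE on one chromosome and ss se on the other — the recessive alleles are on the same chromosome (cis / coupling).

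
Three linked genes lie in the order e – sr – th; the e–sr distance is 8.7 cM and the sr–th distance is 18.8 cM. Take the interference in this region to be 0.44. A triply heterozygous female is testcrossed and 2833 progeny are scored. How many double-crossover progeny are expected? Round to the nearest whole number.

Map distances give recombination frequencies of 0.087 and 0.188 for the two intervals.
With interference 0.44 (so coincidence = 0.56), expected double-crossover frequency = 0.087 × 0.188 × 0.56 = 0.00916.
Expected number = 0.00916 × 2833 = 25.95 ≈ 26.

26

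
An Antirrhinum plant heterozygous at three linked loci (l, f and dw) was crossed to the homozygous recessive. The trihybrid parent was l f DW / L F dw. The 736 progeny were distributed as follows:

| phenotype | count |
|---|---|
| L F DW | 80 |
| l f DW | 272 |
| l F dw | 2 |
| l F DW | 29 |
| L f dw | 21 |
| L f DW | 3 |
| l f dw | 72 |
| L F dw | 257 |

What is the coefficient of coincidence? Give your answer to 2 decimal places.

The two rarest classes, L f DW and l F dw, are the double crossovers. Comparing them with the parentals, only the l allele has switched, so l is the middle locus and the order is f – l – dw.
f–l: (50 + 5)/736 = 0.0747; l–dw: (152 + 5)/736 = 0.2133.
Expected DCO frequency = 0.0747 × 0.2133 ≈ 0.01593; observed = 5/736 ≈ 0.00679.
Coefficient of coincidence = 0.00679/0.01593 ≈ 0.43.

0.43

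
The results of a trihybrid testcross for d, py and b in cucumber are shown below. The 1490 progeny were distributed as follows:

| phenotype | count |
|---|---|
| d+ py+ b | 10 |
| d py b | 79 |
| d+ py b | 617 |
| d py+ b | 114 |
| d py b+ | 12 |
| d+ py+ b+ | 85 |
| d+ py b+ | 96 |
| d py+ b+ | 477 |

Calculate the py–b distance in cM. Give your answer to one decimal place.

The two most frequent reciprocal classes, d+ py b and d py+ b+, are the parental types, so the F1 was d+ py b / d py+ b+.
The two rarest classes, d+ py+ b and d py b+, are the double crossovers. Comparing them with the parentals, only the py allele has switched, so py is the middle locus and the order is b – py – d.
Crossovers in the b–py interval produce the single-crossover classes d+ py b+ and d py+ b (96 + 114 = 210) plus the double crossovers (22).
RF(b–py) = (210 + 22) / 1490 = 232/1490 = 0.1557 → 15.6 cM.

15.6 cM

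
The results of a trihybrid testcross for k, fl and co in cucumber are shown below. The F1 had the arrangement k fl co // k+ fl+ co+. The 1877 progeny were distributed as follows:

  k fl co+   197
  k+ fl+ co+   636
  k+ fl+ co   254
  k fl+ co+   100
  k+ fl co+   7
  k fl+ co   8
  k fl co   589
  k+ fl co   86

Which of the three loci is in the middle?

fl

The two rarest classes, k fl+ co and k+ fl co+, are the double crossovers. Comparing them with the parentals, only the fl allele has switched, so fl is the middle locus and the order is co – fl – k.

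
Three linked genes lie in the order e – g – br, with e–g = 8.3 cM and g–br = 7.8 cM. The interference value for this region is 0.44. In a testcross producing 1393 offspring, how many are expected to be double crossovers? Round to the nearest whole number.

5

Map distances give recombination frequencies of 0.083 and 0.078 for the two intervals.
With interference 0.44 (so coincidence = 0.56), expected double-crossover frequency = 0.083 × 0.078 × 0.56 = 0.00363.
Expected number = 0.00363 × 1393 = 5.05 ≈ 5.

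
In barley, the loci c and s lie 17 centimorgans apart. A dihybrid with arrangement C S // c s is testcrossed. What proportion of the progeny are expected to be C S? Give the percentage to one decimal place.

A map distance of 17 centimorgans corresponds to a recombination frequency of 0.170.
The F1 is C S / c s, so C S is a parental gamete class with expected frequency (1 − r)/2 = 0.830/2 = 0.4150.
That is 0.4150 = 41.5% of the progeny.

41.5%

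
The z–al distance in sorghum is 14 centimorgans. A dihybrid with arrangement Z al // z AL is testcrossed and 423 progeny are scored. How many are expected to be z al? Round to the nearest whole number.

A map distance of 14 centimorgans corresponds to a recombination frequency of 0.140.
The F1 is Z al / z AL, so z al is a recombinant gamete class with expected frequency r/2 = 0.140/2 = 0.0700.
Expected number = 0.0700 × 423 = 29.61 ≈ 30.

30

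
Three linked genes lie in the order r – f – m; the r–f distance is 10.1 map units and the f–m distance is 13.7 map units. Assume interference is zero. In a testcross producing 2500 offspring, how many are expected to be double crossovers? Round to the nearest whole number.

Map distances give recombination frequencies of 0.101 and 0.137 for the two intervals.
With no interference, expected double-crossover frequency = 0.101 × 0.137 = 0.01384.
Expected number = 0.01384 × 2500 = 34.59 ≈ 35.

35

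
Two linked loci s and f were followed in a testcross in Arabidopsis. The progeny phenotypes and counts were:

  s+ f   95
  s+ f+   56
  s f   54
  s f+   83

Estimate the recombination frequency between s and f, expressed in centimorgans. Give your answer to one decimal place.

38.2 centimorgans

The two most frequent classes, s+ f (95) and s f+ (83), are the parental types, so the F1 was s+ f / s f+.
The recombinant classes are s+ f+ and s f: 56 + 54 = 110.
Recombination frequency = 110/288 = 0.3819 ≈ 38.2%, i.e. 38.2 centimorgans.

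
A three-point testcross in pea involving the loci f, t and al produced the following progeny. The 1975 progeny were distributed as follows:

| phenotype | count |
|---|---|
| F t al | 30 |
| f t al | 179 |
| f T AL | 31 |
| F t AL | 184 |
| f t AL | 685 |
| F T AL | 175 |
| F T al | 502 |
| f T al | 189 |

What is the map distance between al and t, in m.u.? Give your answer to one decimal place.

The two most frequent reciprocal classes, f t AL and F T al, are the parental types, so the F1 was f t AL / F T al.
The two rarest classes, f T AL and F t al, are the double crossovers. Comparing them with the parentals, only the t allele has switched, so t is the middle locus and the order is al – t – f.
Crossovers in the al–t interval produce the single-crossover classes f t al and F T AL (179 + 175 = 354) plus the double crossovers (61).
RF(al–t) = (354 + 61) / 1975 = 415/1975 = 0.2101 → 21.0 m.u.

21.0 m.u.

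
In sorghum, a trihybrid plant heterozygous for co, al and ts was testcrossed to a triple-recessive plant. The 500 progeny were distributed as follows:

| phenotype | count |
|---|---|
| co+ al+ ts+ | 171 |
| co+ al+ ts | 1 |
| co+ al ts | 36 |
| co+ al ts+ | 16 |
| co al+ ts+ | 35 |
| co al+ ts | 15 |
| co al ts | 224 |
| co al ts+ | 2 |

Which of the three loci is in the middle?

ts

The two most frequent reciprocal classes, co+ al+ ts+ and co al ts, are the parental types, so the F1 was co+ al+ ts+ / co al ts.
The two rarest classes, co+ al+ ts and co al ts+, are the double crossovers. Comparing them with the parentals, only the ts allele has switched, so ts is the middle locus and the order is co – ts – al.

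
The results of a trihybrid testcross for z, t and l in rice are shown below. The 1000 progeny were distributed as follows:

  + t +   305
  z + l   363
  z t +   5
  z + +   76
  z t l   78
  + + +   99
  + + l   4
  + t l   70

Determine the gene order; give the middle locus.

z

The two most frequent reciprocal classes, z + l and + t +, are the parental types, so the F1 was z + l / + t +.
The two rarest classes, + + l and z t +, are the double crossovers. Comparing them with the parentals, only the z allele has switched, so z is the middle locus and the order is t – z – l.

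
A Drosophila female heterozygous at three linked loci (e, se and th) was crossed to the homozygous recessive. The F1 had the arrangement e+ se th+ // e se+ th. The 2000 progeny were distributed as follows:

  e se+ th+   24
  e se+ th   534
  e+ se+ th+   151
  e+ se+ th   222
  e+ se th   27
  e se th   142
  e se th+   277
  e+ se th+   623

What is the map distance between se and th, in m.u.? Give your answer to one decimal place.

The two rarest classes, e+ se th and e se+ th+, are the double crossovers. Comparing them with the parentals, only the th allele has switched, so th is the middle locus and the order is se – th – e.
Crossovers in the se–th interval produce the single-crossover classes e+ se+ th+ and e se th (151 + 142 = 293) plus the double crossovers (51).
RF(se–th) = (293 + 51) / 2000 = 344/2000 = 0.1720 → 17.2 m.u.

17.2 m.u.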